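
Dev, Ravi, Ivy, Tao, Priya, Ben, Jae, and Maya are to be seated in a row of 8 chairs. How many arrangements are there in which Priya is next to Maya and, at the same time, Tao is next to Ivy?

Treat {Priya,Maya} as one block (2 orders) and {Tao,Ivy} as another (2 orders).
That leaves 6 units to arrange: 2 × 2 × 6! = 4 × 720 = 2880.

2880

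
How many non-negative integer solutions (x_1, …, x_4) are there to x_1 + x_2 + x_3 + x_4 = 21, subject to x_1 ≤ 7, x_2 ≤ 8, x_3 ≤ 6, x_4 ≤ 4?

35

Without the upper bounds there are C(24,3) = 2024 ways to split 21 among 4 variables.
Subtract solutions that violate a single cap (substitute x_i' = x_i − (cap_i+1)): x_1 ≥ 8 gives C(16,3) = 560; x_2 ≥ 9 gives C(15,3) = 455; x_3 ≥ 7 gives C(17,3) = 680; x_4 ≥ 5 gives C(19,3) = 969. Together 2664.
Add back pairs where two caps are both exceeded: 35 + 84 + 165 + 56 + 120 + 220 = 680.
Subtract triples: 0 + 0 + 4 + 1 = 5.
By inclusion–exclusion the count is 2024 − 2664 + 680 − 5 = 35.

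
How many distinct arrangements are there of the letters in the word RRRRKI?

RRRRKI has 6 letters with R appearing 4 times.
The number of distinct arrangements is 6!/(4!) = 720/24 = 30.

30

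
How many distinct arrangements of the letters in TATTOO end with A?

With the last slot taken by A, it remains to arrange the other 5 letters (TTTOO).
Those 5 letters have O appearing twice and T appearing 3 times, giving (5)!/(3!·2!) = 10.

10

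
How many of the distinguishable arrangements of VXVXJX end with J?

10

Fix J in the last position and arrange the remaining 5 letters.
Those 5 letters have V appearing twice and X appearing 3 times, giving (5)!/(3!·2!) = 10.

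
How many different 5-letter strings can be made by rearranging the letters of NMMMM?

5

The 5 letters of NMMMM have repeats: M appearing 4 times.
So there are 5! / (4!) = 5 distinguishable arrangements.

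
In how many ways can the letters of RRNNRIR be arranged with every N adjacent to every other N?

30

Treat the 2 copies of N as a single block. The multiset to arrange is then {NN, I, R, R, R, R}, 6 items in all.
That gives (6)!/(4!) = 30 arrangements.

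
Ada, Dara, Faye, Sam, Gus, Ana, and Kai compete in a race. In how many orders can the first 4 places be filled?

This is an ordered selection of 4 from 7: P(7,4).
That gives 7 × 6 × 5 × 4 = 840.

840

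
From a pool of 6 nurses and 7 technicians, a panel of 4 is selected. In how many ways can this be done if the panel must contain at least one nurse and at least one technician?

With no constraint there are C(13,4) = 715 possible selections.
Subtract selections that omit an entire group: no nurses → C(7,4) = 35; no technicians → C(6,4) = 15.
Both groups omitted at once is impossible, so 715 − 50 = 665.

665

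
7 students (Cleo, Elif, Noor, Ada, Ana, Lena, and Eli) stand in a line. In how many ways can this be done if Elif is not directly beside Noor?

Of the 7! = 5040 arrangements, those with Elif and Noor adjacent number 2 × 6! = 1440 (treat the pair as a block with 2 internal orders).
So 5040 − 1440 = 3600 arrangements keep them apart.

3600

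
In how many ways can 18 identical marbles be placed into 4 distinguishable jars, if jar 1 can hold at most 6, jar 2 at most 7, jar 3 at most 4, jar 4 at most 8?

109

Ignoring the caps, the number of non-negative solutions to x_1+…+x_4 = 18 is C(21,3) = 1330.
Subtract solutions that violate a single cap (substitute x_i' = x_i − (cap_i+1)): x_1 ≥ 7 gives C(14,3) = 364; x_2 ≥ 8 gives C(13,3) = 286; x_3 ≥ 5 gives C(16,3) = 560; x_4 ≥ 9 gives C(12,3) = 220. Together 1430.
Add back pairs where two caps are both exceeded: 20 + 84 + 10 + 56 + 4 + 35 = 209.
By inclusion–exclusion the count is 1330 − 1430 + 209 = 109.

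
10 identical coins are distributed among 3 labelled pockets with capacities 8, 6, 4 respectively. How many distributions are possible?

Ignoring the caps, the number of non-negative solutions to x_1+…+x_3 = 10 is C(12,2) = 66.
Subtract solutions that violate a single cap (substitute x_i' = x_i − (cap_i+1)): x_1 ≥ 9 gives C(3,2) = 3; x_2 ≥ 7 gives C(5,2) = 10; x_3 ≥ 5 gives C(7,2) = 21. Together 34.
No two caps can be exceeded simultaneously, so the pair terms are all 0.
By inclusion–exclusion the count is 66 − 34 + 0 = 32.

32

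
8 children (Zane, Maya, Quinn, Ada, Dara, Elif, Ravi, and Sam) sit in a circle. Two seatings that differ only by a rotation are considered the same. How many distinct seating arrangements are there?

Seat Zane anywhere (absorbing the rotational symmetry), then permute the other 7: (7)! = 5040.

5040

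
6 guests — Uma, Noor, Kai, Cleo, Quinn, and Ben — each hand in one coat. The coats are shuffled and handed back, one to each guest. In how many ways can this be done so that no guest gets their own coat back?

Count assignments avoiding every fixed point. For any j of the 6 guests fixed to their own coat, the other 6−j can be arranged in (6−j)! ways.
By inclusion–exclusion this is Σ_{j=0}^{6} (−1)^j C(6,j)·(6−j)!.
Computing: 720 − 720 + 360 − 120 + 30 − 6 + 1 = 265.

265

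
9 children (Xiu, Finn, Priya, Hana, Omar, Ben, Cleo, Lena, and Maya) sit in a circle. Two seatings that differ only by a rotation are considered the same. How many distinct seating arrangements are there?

Around a circle, 9 distinct people have 9!/9 = (8)! = 40320 rotationally distinct seatings.

40320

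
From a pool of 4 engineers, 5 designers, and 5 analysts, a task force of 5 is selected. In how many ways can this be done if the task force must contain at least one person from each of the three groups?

1500

With no constraint there are C(14,5) = 2002 possible selections.
Selections missing a whole group: no engineers → C(10,5) = 252; no designers → C(9,5) = 126; no analysts → C(9,5) = 126.
Add back selections omitting two groups (i.e. drawn from a single group): C(4,5) + C(5,5) + C(5,5) = 2.
By inclusion–exclusion: 2002 − 504 + 2 = 1500.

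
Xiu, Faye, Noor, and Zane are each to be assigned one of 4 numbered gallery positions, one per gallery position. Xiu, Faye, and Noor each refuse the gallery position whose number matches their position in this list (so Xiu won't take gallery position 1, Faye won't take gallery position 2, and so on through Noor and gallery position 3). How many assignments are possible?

11

Let Aᵢ (for i ∈ {1, 2, 3}) be the placements that put person i in their forbidden gallery position. Any j of these fix j positions, leaving (4−j)! ways to fill the rest, and there are C(3,j) ways to pick which j.
By inclusion–exclusion, the number of valid placements is Σ_{j=0}^{3} (−1)^j C(3,j)·(4−j)!.
Computing: 24 − 18 + 6 − 1 = 11.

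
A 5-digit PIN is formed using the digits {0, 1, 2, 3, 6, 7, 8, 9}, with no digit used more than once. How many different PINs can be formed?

6720

With no repetition, fill the 5 digits in order: 8 choices, then 7, down to 4.
That product is 8 × 7 × 6 × 5 × 4 = 6720.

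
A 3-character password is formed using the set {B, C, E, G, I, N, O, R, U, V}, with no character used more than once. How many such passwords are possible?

720

Choose and order 3 of the 10 symbols: the first character has 10 options, the next 9, then 8.
10 × 9 × 8 = 720.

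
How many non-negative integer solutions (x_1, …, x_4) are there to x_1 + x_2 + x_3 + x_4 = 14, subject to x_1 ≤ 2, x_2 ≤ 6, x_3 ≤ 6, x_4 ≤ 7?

83

By stars and bars, unrestricted non-negative solutions to x_1+…+x_4 = 14 number C(14+3,3) = 680.
Subtract solutions that violate a single cap (substitute x_i' = x_i − (cap_i+1)): x_1 ≥ 3 gives C(14,3) = 364; x_2 ≥ 7 gives C(10,3) = 120; x_3 ≥ 7 gives C(10,3) = 120; x_4 ≥ 8 gives C(9,3) = 84. Together 688.
Add back pairs where two caps are both exceeded: 35 + 35 + 20 + 1 + 0 + 0 = 91.
By inclusion–exclusion the count is 680 − 688 + 91 = 83.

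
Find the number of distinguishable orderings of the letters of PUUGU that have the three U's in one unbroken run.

6

Treat the 3 copies of U as a single block. The multiset to arrange is then {UUU, G, P}, 3 items in all.
All 3 items are distinct, so there are (3)! = 6 arrangements.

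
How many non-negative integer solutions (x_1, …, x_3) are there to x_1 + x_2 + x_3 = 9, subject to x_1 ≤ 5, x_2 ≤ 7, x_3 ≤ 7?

Without the upper bounds there are C(11,2) = 55 ways to split 9 among 3 variables.
Subtract solutions that violate a single cap (substitute x_i' = x_i − (cap_i+1)): x_1 ≥ 6 gives C(5,2) = 10; x_2 ≥ 8 gives C(3,2) = 3; x_3 ≥ 8 gives C(3,2) = 3. Together 16.
No two caps can be exceeded simultaneously, so the pair terms are all 0.
By inclusion–exclusion the count is 55 − 16 + 0 = 39.

39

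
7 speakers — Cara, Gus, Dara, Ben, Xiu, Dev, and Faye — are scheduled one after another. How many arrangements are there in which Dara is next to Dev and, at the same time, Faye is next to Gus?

480

Treat {Dara,Dev} as one block (2 orders) and {Faye,Gus} as another (2 orders).
That leaves 5 units to arrange: 2 × 2 × 5! = 4 × 120 = 480.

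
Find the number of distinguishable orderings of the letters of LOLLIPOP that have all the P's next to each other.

420

Treat the 2 copies of P as a single block. The multiset to arrange is then {PP, I, L, L, L, O, O}, 7 items in all.
That gives (7)!/(3!·2!) = 420 arrangements.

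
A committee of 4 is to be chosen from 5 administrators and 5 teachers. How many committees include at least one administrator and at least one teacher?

200

Unrestricted: C(10,4) = 210 ways to pick any 4 of the 10.
Selections missing a whole group: no administrators → C(5,4) = 5; no teachers → C(5,4) = 5.
Both groups omitted at once is impossible, so 210 − 10 = 200.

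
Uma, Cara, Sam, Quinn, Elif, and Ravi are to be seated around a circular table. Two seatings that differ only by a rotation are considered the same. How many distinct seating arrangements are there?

120

Around a circle, 6 distinct people have 6!/6 = (5)! = 120 rotationally distinct seatings.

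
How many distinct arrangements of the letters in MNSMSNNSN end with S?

420

Fix S in the last position and arrange the remaining 8 letters.
Those 8 letters have M appearing twice, N appearing 4 times, and S appearing twice, giving (8)!/(4!·2!·2!) = 420.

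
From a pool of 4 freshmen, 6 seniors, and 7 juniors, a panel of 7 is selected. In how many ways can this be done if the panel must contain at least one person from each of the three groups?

Unrestricted: C(17,7) = 19448 ways to pick any 7 of the 17.
Selections missing a whole group: no freshmen → C(13,7) = 1716; no seniors → C(11,7) = 330; no juniors → C(10,7) = 120.
Add back selections omitting two groups (i.e. drawn from a single group): C(4,7) + C(6,7) + C(7,7) = 1.
By inclusion–exclusion: 19448 − 2166 + 1 = 17283.

17283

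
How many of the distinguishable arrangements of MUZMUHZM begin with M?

630

Fix M in the first position and arrange the remaining 7 letters.
Those 7 letters have M appearing twice, U appearing twice, and Z appearing twice, giving (7)!/(2!·2!·2!) = 630.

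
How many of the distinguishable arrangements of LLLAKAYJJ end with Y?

With the last slot taken by Y, it remains to arrange the other 8 letters (LLLAKAJJ).
Those 8 letters have A appearing twice, J appearing twice, and L appearing 3 times, giving (8)!/(3!·2!·2!) = 1680.

1680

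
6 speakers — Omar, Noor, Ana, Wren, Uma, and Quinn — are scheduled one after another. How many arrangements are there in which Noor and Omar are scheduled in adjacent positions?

240

Place the 4 others and the Noor-Omar pair as 5 objects in a line; the pair has 2 internal arrangements.
So the count is 2·(5)! = 240.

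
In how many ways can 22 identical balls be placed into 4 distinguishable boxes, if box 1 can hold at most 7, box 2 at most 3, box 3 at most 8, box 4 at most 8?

Ignoring the caps, the number of non-negative solutions to x_1+…+x_4 = 22 is C(25,3) = 2300.
Subtract solutions that violate a single cap (substitute x_i' = x_i − (cap_i+1)): x_1 ≥ 8 gives C(17,3) = 680; x_2 ≥ 4 gives C(21,3) = 1330; x_3 ≥ 9 gives C(16,3) = 560; x_4 ≥ 9 gives C(16,3) = 560. Together 3130.
Add back pairs where two caps are both exceeded: 286 + 56 + 56 + 220 + 220 + 35 = 873.
Subtract triples: 4 + 4 + 0 + 1 = 9.
By inclusion–exclusion the count is 2300 − 3130 + 873 − 9 = 34.

34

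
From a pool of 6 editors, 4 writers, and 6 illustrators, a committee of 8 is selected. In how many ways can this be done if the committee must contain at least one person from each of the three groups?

With no constraint there are C(16,8) = 12870 possible selections.
Subtract selections that omit an entire group: no editors → C(10,8) = 45; no writers → C(12,8) = 495; no illustrators → C(10,8) = 45.
Add back selections omitting two groups (i.e. drawn from a single group): C(6,8) + C(4,8) + C(6,8) = 0.
By inclusion–exclusion: 12870 − 585 + 0 = 12285.

12285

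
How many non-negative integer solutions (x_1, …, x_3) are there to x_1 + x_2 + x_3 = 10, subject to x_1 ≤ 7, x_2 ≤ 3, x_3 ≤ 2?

By stars and bars, unrestricted non-negative solutions to x_1+…+x_3 = 10 number C(10+2,2) = 66.
Subtract solutions that violate a single cap (substitute x_i' = x_i − (cap_i+1)): x_1 ≥ 8 gives C(4,2) = 6; x_2 ≥ 4 gives C(8,2) = 28; x_3 ≥ 3 gives C(9,2) = 36. Together 70.
Add back pairs where two caps are both exceeded: 0 + 0 + 10 = 10.
By inclusion–exclusion the count is 66 − 70 + 10 = 6.

6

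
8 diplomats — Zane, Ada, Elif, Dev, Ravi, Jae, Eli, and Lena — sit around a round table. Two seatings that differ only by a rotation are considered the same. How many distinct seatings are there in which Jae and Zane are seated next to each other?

1440

Treat {Jae, Zane} as one unit (2 internal orders) and seat the resulting 7 units around the table: (6)! circular arrangements.
So 2 × (6)! = 2 × 720 = 1440.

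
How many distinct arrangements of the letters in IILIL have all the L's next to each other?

4

Treat the 2 copies of L as a single block. The multiset to arrange is then {LL, I, I, I}, 4 items in all.
That gives (4)!/(3!) = 4 arrangements.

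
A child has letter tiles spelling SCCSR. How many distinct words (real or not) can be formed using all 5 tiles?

The 5 letters of SCCSR have repeats: C appearing twice and S appearing twice.
The number of distinct arrangements is 5!/(2!·2!) = 120/4 = 30.

30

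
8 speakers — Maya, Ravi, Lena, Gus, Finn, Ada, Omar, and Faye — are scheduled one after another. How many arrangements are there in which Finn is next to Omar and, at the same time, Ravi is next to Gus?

2880

Treat {Finn,Omar} as one block (2 orders) and {Ravi,Gus} as another (2 orders).
That leaves 6 units to arrange: 2 × 2 × 6! = 4 × 720 = 2880.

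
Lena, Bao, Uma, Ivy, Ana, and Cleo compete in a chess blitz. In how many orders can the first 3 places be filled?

120

There are 6 choices for 1st place, 5 for 2nd, and 4 for 3rd.
That gives 6 × 5 × 4 = 120.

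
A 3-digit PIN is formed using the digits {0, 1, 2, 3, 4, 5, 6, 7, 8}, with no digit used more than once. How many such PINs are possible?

504

With no repetition, fill the 3 digits in order: 9 choices, then 8, down to 7.
That product is 9 × 8 × 7 = 504.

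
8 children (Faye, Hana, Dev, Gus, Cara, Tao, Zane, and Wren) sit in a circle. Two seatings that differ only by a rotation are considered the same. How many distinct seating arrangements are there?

5040

Around a circle, 8 distinct people have 8!/8 = (7)! = 5040 rotationally distinct seatings.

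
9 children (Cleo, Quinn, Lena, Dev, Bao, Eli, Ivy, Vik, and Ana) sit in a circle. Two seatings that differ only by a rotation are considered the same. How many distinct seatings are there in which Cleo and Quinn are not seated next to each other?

Without the restriction there are (8)! = 40320 seatings.
Seatings with Cleo beside Quinn: treat them as a block with 2 internal orders, giving 2 × (7)! = 10080.
Subtracting, 40320 − 10080 = 30240.

30240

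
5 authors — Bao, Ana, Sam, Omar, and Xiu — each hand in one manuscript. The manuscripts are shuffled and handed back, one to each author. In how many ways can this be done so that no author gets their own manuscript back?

44

Count assignments avoiding every fixed point. For any j of the 5 authors fixed to their own manuscript, the other 5−j can be arranged in (5−j)! ways.
By inclusion–exclusion this is Σ_{j=0}^{5} (−1)^j C(5,j)·(5−j)!.
Computing: 120 − 120 + 60 − 20 + 5 − 1 = 44.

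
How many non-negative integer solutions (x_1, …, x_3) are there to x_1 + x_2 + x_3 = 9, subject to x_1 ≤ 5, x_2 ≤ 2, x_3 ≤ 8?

17

Without the upper bounds there are C(11,2) = 55 ways to split 9 among 3 variables.
Subtract solutions that violate a single cap (substitute x_i' = x_i − (cap_i+1)): x_1 ≥ 6 gives C(5,2) = 10; x_2 ≥ 3 gives C(8,2) = 28; x_3 ≥ 9 gives C(2,2) = 1. Together 39.
Add back pairs where two caps are both exceeded: 1 + 0 + 0 = 1.
By inclusion–exclusion the count is 55 − 39 + 1 = 17.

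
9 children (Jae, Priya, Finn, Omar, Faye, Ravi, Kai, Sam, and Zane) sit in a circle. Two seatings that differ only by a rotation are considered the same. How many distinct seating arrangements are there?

40320

Seat Jae anywhere (absorbing the rotational symmetry), then permute the other 8: (8)! = 40320.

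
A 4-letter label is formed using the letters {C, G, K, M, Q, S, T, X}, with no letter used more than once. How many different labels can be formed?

This is a permutation of 4 out of 8: P(8,4) = 8!/4!.
That product is 8 × 7 × 6 × 5 = 1680.

1680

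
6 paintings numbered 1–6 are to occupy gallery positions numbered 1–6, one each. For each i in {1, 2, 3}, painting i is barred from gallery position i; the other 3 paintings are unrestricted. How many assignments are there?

426

Let Aᵢ (for i ∈ {1, 2, 3}) be the placements that put painting i in its forbidden gallery position. Any j of these fix j positions, leaving (6−j)! ways to fill the rest, and there are C(3,j) ways to pick which j.
By inclusion–exclusion, the number of valid placements is Σ_{j=0}^{3} (−1)^j C(3,j)·(6−j)!.
Computing: 720 − 360 + 72 − 6 = 426.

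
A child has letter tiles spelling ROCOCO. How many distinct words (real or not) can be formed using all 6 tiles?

60

Letter multiplicities in ROCOCO: C×2, O×3, R×1.
The number of distinct arrangements is 6!/(3!·2!) = 720/12 = 60.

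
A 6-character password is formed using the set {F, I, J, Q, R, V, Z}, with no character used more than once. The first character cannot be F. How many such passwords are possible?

The first character has 7−1 = 6 choices (anything except F).
The remaining 5 characters are filled from the other 6 symbols without repetition: 6 × 5 × 4 × 3 × 2 = 720.
Total: 6 × 720 = 4320.

4320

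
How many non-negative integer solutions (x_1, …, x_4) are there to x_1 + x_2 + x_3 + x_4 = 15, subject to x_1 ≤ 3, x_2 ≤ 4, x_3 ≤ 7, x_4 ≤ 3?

Without the upper bounds there are C(18,3) = 816 ways to split 15 among 4 variables.
Subtract solutions that violate a single cap (substitute x_i' = x_i − (cap_i+1)): x_1 ≥ 4 gives C(14,3) = 364; x_2 ≥ 5 gives C(13,3) = 286; x_3 ≥ 8 gives C(10,3) = 120; x_4 ≥ 4 gives C(14,3) = 364. Together 1134.
Add back pairs where two caps are both exceeded: 84 + 20 + 120 + 10 + 84 + 20 = 338.
Subtract triples: 0 + 10 + 0 + 0 = 10.
By inclusion–exclusion the count is 816 − 1134 + 338 − 10 = 10.

10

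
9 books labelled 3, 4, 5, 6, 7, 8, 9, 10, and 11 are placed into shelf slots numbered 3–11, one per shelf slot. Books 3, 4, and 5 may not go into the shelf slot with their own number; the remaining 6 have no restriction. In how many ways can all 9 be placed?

256320

Let Aᵢ (for i ∈ {3, 4, 5}) be the placements that put book i in its forbidden shelf slot. Any j of these fix j positions, leaving (9−j)! ways to fill the rest, and there are C(3,j) ways to pick which j.
By inclusion–exclusion, the number of valid placements is Σ_{j=0}^{3} (−1)^j C(3,j)·(9−j)!.
Computing: 362880 − 120960 + 15120 − 720 = 256320.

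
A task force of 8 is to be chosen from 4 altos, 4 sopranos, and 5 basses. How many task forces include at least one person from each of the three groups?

With no constraint there are C(13,8) = 1287 possible selections.
Selections missing a whole group: no altos → C(9,8) = 9; no sopranos → C(9,8) = 9; no basses → C(8,8) = 1.
Add back selections omitting two groups (i.e. drawn from a single group): C(4,8) + C(4,8) + C(5,8) = 0.
By inclusion–exclusion: 1287 − 19 + 0 = 1268.

1268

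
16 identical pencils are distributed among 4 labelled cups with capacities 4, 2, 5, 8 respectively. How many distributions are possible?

19

Without the upper bounds there are C(19,3) = 969 ways to split 16 among 4 cups.
Subtract solutions that violate a single cap (substitute x_i' = x_i − (cap_i+1)): x_1 ≥ 5 gives C(14,3) = 364; x_2 ≥ 3 gives C(16,3) = 560; x_3 ≥ 6 gives C(13,3) = 286; x_4 ≥ 9 gives C(10,3) = 120. Together 1330.
Add back pairs where two caps are both exceeded: 165 + 56 + 10 + 120 + 35 + 4 = 390.
Subtract triples: 10 + 0 + 0 + 0 = 10.
By inclusion–exclusion the count is 969 − 1330 + 390 − 10 = 19.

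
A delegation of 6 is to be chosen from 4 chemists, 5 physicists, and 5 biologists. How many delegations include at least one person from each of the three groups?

2625

With no constraint there are C(14,6) = 3003 possible selections.
Selections missing a whole group: no chemists → C(10,6) = 210; no physicists → C(9,6) = 84; no biologists → C(9,6) = 84.
Add back selections omitting two groups (i.e. drawn from a single group): C(4,6) + C(5,6) + C(5,6) = 0.
By inclusion–exclusion: 3003 − 378 + 0 = 2625.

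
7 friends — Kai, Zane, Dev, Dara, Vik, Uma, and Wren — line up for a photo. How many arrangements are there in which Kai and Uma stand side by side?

Treat {Kai, Uma} as a single unit. There are 6 units to order, and the pair itself can be ordered 2 ways.
That gives 2 × 6! = 2 × 720 = 1440.

1440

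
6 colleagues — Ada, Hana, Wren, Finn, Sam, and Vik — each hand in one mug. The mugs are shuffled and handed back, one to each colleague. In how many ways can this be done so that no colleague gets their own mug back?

Let Aᵢ be the assignments in which colleague i gets their own mug. We want the size of the complement of A₁∪…∪A_6.
By inclusion–exclusion this is Σ_{j=0}^{6} (−1)^j C(6,j)·(6−j)!.
Computing: 720 − 720 + 360 − 120 + 30 − 6 + 1 = 265.

265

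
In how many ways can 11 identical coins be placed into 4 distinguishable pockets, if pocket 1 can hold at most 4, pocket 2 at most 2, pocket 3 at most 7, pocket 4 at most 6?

85

By stars and bars, unrestricted non-negative solutions to x_1+…+x_4 = 11 number C(11+3,3) = 364.
Subtract solutions that violate a single cap (substitute x_i' = x_i − (cap_i+1)): x_1 ≥ 5 gives C(9,3) = 84; x_2 ≥ 3 gives C(11,3) = 165; x_3 ≥ 8 gives C(6,3) = 20; x_4 ≥ 7 gives C(7,3) = 35. Together 304.
Add back pairs where two caps are both exceeded: 20 + 0 + 0 + 1 + 4 + 0 = 25.
By inclusion–exclusion the count is 364 − 304 + 25 = 85.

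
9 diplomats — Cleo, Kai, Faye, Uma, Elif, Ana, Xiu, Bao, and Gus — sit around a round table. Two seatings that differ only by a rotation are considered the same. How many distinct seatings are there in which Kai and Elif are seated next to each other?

Glue Kai and Elif into a block (2 internal orders). Seating 8 units around a circle gives (7)! arrangements.
So 2 × (7)! = 2 × 5040 = 10080.

10080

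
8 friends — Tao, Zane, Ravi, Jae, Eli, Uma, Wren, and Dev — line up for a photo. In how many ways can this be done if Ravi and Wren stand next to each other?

Treat {Ravi, Wren} as a single unit. There are 7 units to order, and the pair itself can be ordered 2 ways.
So the count is 2·(7)! = 10080.

10080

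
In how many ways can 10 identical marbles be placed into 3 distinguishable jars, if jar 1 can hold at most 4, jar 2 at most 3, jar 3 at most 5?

Ignoring the caps, the number of non-negative solutions to x_1+…+x_3 = 10 is C(12,2) = 66.
Subtract solutions that violate a single cap (substitute x_i' = x_i − (cap_i+1)): x_1 ≥ 5 gives C(7,2) = 21; x_2 ≥ 4 gives C(8,2) = 28; x_3 ≥ 6 gives C(6,2) = 15. Together 64.
Add back pairs where two caps are both exceeded: 3 + 0 + 1 = 4.
By inclusion–exclusion the count is 66 − 64 + 4 = 6.

6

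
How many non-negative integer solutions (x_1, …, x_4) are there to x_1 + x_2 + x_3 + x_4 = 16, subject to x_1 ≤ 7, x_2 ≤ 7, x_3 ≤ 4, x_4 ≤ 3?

By stars and bars, unrestricted non-negative solutions to x_1+…+x_4 = 16 number C(16+3,3) = 969.
Subtract solutions that violate a single cap (substitute x_i' = x_i − (cap_i+1)): x_1 ≥ 8 gives C(11,3) = 165; x_2 ≥ 8 gives C(11,3) = 165; x_3 ≥ 5 gives C(14,3) = 364; x_4 ≥ 4 gives C(15,3) = 455. Together 1149.
Add back pairs where two caps are both exceeded: 1 + 20 + 35 + 20 + 35 + 120 = 231.
By inclusion–exclusion the count is 969 − 1149 + 231 = 51.

51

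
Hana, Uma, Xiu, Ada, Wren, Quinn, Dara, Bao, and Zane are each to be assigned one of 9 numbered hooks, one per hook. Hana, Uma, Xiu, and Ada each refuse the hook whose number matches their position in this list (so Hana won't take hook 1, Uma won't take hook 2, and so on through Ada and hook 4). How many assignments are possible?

229080

Let Aᵢ (for 1 ≤ i ≤ 4) be the placements that put person i in their forbidden hook. Any j of these fix j positions, leaving (9−j)! ways to fill the rest, and there are C(4,j) ways to pick which j.
By inclusion–exclusion, the number of valid placements is Σ_{j=0}^{4} (−1)^j C(4,j)·(9−j)!.
Computing: 362880 − 161280 + 30240 − 2880 + 120 = 229080.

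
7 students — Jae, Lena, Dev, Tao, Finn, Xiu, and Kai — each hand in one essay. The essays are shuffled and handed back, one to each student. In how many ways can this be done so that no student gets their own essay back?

1854

Count assignments avoiding every fixed point. For any j of the 7 students fixed to their own essay, the other 7−j can be arranged in (7−j)! ways.
By inclusion–exclusion this is Σ_{j=0}^{7} (−1)^j C(7,j)·(7−j)!.
Computing: 5040 − 5040 + 2520 − 840 + 210 − 42 + 7 − 1 = 1854.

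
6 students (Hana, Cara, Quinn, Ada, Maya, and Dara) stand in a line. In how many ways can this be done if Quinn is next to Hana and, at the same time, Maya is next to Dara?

96

Treat {Quinn,Hana} as one block (2 orders) and {Maya,Dara} as another (2 orders).
That leaves 4 units to arrange: 2 × 2 × 4! = 4 × 24 = 96.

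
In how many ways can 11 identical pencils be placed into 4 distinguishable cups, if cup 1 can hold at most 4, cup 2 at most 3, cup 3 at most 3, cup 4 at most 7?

60

Without the upper bounds there are C(14,3) = 364 ways to split 11 among 4 cups.
Subtract solutions that violate a single cap (substitute x_i' = x_i − (cap_i+1)): x_1 ≥ 5 gives C(9,3) = 84; x_2 ≥ 4 gives C(10,3) = 120; x_3 ≥ 4 gives C(10,3) = 120; x_4 ≥ 8 gives C(6,3) = 20. Together 344.
Add back pairs where two caps are both exceeded: 10 + 10 + 0 + 20 + 0 + 0 = 40.
By inclusion–exclusion the count is 364 − 344 + 40 = 60.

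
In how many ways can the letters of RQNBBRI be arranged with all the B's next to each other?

Treat the 2 copies of B as a single block. The multiset to arrange is then {BB, I, N, Q, R, R}, 6 items in all.
That gives (6)!/(2!) = 360 arrangements.

360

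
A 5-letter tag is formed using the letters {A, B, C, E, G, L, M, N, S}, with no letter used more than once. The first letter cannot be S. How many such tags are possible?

13440

The first letter has 9−1 = 8 choices (anything except S).
The remaining 4 letters are filled from the other 8 symbols without repetition: 8 × 7 × 6 × 5 = 1680.
Total: 8 × 1680 = 13440.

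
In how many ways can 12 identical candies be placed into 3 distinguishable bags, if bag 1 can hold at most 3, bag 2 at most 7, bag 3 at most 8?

22

By stars and bars, unrestricted non-negative solutions to x_1+…+x_3 = 12 number C(12+2,2) = 91.
Subtract solutions that violate a single cap (substitute x_i' = x_i − (cap_i+1)): x_1 ≥ 4 gives C(10,2) = 45; x_2 ≥ 8 gives C(6,2) = 15; x_3 ≥ 9 gives C(5,2) = 10. Together 70.
Add back pairs where two caps are both exceeded: 1 + 0 + 0 = 1.
By inclusion–exclusion the count is 91 − 70 + 1 = 22.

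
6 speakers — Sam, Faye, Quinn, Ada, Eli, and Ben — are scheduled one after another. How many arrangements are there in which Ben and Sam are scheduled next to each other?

Place the 4 others and the Ben-Sam pair as 5 objects in a line; the pair has 2 internal arrangements.
So the count is 2·(5)! = 240.

240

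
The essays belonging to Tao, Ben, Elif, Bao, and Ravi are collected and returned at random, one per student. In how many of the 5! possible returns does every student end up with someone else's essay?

44

Count assignments avoiding every fixed point. For any j of the 5 students fixed to their own essay, the other 5−j can be arranged in (5−j)! ways.
By inclusion–exclusion this is Σ_{j=0}^{5} (−1)^j C(5,j)·(5−j)!.
Computing: 120 − 120 + 60 − 20 + 5 − 1 = 44.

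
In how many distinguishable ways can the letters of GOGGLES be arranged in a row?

Letter multiplicities in GOGGLES: E×1, G×3, L×1, O×1, S×1.
So there are 7! / (3!) = 840 distinguishable arrangements.

840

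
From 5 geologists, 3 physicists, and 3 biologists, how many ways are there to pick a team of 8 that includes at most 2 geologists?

10

Split by how many geologists are chosen (0 through 2).
Sum: C(5,0)·C(6,8) + C(5,1)·C(6,7) + C(5,2)·C(6,6) = 0 + 0 + 10 = 10.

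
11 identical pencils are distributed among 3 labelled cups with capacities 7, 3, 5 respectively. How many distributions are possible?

14

Ignoring the caps, the number of non-negative solutions to x_1+…+x_3 = 11 is C(13,2) = 78.
Subtract solutions that violate a single cap (substitute x_i' = x_i − (cap_i+1)): x_1 ≥ 8 gives C(5,2) = 10; x_2 ≥ 4 gives C(9,2) = 36; x_3 ≥ 6 gives C(7,2) = 21. Together 67.
Add back pairs where two caps are both exceeded: 0 + 0 + 3 = 3.
By inclusion–exclusion the count is 78 − 67 + 3 = 14.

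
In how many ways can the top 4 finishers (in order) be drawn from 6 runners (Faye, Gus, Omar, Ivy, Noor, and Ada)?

360

This is an ordered selection of 4 from 6: P(6,4).
That gives 6 × 5 × 4 × 3 = 360.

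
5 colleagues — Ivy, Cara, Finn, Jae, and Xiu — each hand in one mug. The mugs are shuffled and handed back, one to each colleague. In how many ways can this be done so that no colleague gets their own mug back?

44

Count assignments avoiding every fixed point. For any j of the 5 colleagues fixed to their own mug, the other 5−j can be arranged in (5−j)! ways.
By inclusion–exclusion this is Σ_{j=0}^{5} (−1)^j C(5,j)·(5−j)!.
Computing: 120 − 120 + 60 − 20 + 5 − 1 = 44.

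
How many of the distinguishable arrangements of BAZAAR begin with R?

20

Fix R in the first position and arrange the remaining 5 letters.
Those 5 letters have A appearing 3 times, giving (5)!/(3!) = 20.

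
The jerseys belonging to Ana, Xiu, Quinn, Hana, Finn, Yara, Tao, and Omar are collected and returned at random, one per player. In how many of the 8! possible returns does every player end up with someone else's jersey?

14833

Count assignments avoiding every fixed point. For any j of the 8 players fixed to their old jersey, the other 8−j can be arranged in (8−j)! ways.
By inclusion–exclusion this is Σ_{j=0}^{8} (−1)^j C(8,j)·(8−j)!.
Computing: 40320 − 40320 + 20160 − 6720 + 1680 − 336 + 56 − 8 + 1 = 14833.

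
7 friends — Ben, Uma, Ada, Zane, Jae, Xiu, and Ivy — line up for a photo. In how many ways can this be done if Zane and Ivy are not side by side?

3600

Of the 7! = 5040 arrangements, those with Zane and Ivy adjacent number 2 × 6! = 1440 (treat the pair as a block with 2 internal orders).
Complementary counting: 5040 − 1440 = 3600.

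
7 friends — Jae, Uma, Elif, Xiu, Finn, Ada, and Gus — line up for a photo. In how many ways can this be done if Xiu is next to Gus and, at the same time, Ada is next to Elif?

480

Treat {Xiu,Gus} as one block (2 orders) and {Ada,Elif} as another (2 orders).
That leaves 5 units to arrange: 2 × 2 × 5! = 4 × 120 = 480.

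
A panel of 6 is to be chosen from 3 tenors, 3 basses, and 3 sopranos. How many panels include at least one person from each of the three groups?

81

With no constraint there are C(9,6) = 84 possible selections.
Subtract selections that omit an entire group: no tenors → C(6,6) = 1; no basses → C(6,6) = 1; no sopranos → C(6,6) = 1.
Add back selections omitting two groups (i.e. drawn from a single group): C(3,6) + C(3,6) + C(3,6) = 0.
By inclusion–exclusion: 84 − 3 + 0 = 81.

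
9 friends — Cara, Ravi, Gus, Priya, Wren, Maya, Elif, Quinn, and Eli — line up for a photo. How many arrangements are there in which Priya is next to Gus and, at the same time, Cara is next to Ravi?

Treat {Priya,Gus} as one block (2 orders) and {Cara,Ravi} as another (2 orders).
That leaves 7 units to arrange: 2 × 2 × 7! = 4 × 5040 = 20160.

20160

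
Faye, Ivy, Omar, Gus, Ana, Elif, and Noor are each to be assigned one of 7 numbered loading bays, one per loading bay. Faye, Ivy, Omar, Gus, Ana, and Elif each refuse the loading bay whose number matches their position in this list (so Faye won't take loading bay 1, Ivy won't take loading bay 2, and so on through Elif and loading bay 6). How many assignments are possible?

Let Aᵢ (for 1 ≤ i ≤ 6) be the placements that put person i in their forbidden loading bay. Any j of these fix j positions, leaving (7−j)! ways to fill the rest, and there are C(6,j) ways to pick which j.
By inclusion–exclusion, the number of valid placements is Σ_{j=0}^{6} (−1)^j C(6,j)·(7−j)!.
Computing: 5040 − 4320 + 1800 − 480 + 90 − 12 + 1 = 2119.

2119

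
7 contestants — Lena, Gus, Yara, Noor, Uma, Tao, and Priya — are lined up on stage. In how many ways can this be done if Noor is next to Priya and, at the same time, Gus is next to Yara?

480

Treat {Noor,Priya} as one block (2 orders) and {Gus,Yara} as another (2 orders).
That leaves 5 units to arrange: 2 × 2 × 5! = 4 × 120 = 480.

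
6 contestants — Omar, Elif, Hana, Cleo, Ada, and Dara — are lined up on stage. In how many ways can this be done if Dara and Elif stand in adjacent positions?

240

Glue Dara and Elif into one block (2 internal orders), leaving 5 units to arrange in a row.
That gives 2 × 5! = 2 × 120 = 240.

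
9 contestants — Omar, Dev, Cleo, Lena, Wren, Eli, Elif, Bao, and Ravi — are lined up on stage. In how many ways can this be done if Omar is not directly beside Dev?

Of the 9! = 362880 arrangements, those with Omar and Dev adjacent number 2 × 8! = 80640 (treat the pair as a block with 2 internal orders).
So 362880 − 80640 = 282240 arrangements keep them apart.

282240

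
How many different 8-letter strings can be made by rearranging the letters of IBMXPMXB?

IBMXPMXB has 8 letters with B appearing twice, M appearing twice, and X appearing twice.
So there are 8! / (2!·2!·2!) = 5040 distinguishable arrangements.

5040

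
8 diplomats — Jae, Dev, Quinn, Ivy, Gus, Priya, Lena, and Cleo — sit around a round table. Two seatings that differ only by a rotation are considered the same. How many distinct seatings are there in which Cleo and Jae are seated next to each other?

Glue Cleo and Jae into a block (2 internal orders). Seating 7 units around a circle gives (6)! arrangements.
So 2 × (6)! = 2 × 720 = 1440.

1440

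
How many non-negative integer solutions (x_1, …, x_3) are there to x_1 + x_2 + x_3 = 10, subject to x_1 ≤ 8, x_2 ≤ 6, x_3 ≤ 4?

Without the upper bounds there are C(12,2) = 66 ways to split 10 among 3 variables.
Subtract solutions that violate a single cap (substitute x_i' = x_i − (cap_i+1)): x_1 ≥ 9 gives C(3,2) = 3; x_2 ≥ 7 gives C(5,2) = 10; x_3 ≥ 5 gives C(7,2) = 21. Together 34.
No two caps can be exceeded simultaneously, so the pair terms are all 0.
By inclusion–exclusion the count is 66 − 34 + 0 = 32.

32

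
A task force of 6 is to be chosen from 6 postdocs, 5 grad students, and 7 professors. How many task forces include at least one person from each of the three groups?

Unrestricted: C(18,6) = 18564 ways to pick any 6 of the 18.
Subtract selections that omit an entire group: no postdocs → C(12,6) = 924; no grad students → C(13,6) = 1716; no professors → C(11,6) = 462.
Add back selections omitting two groups (i.e. drawn from a single group): C(6,6) + C(5,6) + C(7,6) = 8.
By inclusion–exclusion: 18564 − 3102 + 8 = 15470.

15470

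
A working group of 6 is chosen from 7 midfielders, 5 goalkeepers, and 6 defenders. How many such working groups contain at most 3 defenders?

Split by how many defenders are chosen (0 through 3).
Sum: C(6,0)·C(12,6) + C(6,1)·C(12,5) + C(6,2)·C(12,4) + C(6,3)·C(12,3) = 924 + 4752 + 7425 + 4400 = 17501.

17501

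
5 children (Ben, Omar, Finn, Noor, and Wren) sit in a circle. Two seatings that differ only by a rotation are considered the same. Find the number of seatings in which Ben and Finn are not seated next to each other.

12

All circular seatings of 5 people number (4)! = 24.
Seatings with Ben beside Finn: treat them as a block with 2 internal orders, giving 2 × (3)! = 12.
Subtracting, 24 − 12 = 12.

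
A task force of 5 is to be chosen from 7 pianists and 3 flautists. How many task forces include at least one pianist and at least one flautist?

With no constraint there are C(10,5) = 252 possible selections.
Subtract selections that omit an entire group: no pianists → C(3,5) = 0; no flautists → C(7,5) = 21.
Both groups omitted at once is impossible, so 252 − 21 = 231.

231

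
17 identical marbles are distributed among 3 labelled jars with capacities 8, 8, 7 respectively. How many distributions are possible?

28

Ignoring the caps, the number of non-negative solutions to x_1+…+x_3 = 17 is C(19,2) = 171.
Subtract solutions that violate a single cap (substitute x_i' = x_i − (cap_i+1)): x_1 ≥ 9 gives C(10,2) = 45; x_2 ≥ 9 gives C(10,2) = 45; x_3 ≥ 8 gives C(11,2) = 55. Together 145.
Add back pairs where two caps are both exceeded: 0 + 1 + 1 = 2.
By inclusion–exclusion the count is 171 − 145 + 2 = 28.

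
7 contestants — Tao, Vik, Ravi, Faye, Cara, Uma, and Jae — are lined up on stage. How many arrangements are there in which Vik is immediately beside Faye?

Glue Vik and Faye into one block (2 internal orders), leaving 6 units to arrange in a row.
So the count is 2·(6)! = 1440.

1440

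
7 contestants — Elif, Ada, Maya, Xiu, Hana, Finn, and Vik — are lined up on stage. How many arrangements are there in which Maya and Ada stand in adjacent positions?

Glue Maya and Ada into one block (2 internal orders), leaving 6 units to arrange in a row.
That gives 2 × 6! = 2 × 720 = 1440.

1440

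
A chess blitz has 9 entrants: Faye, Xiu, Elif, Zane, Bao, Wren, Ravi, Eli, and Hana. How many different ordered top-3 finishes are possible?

504

There are 9 choices for 1st place, 8 for 2nd, and 7 for 3rd.
That gives 9 × 8 × 7 = 504.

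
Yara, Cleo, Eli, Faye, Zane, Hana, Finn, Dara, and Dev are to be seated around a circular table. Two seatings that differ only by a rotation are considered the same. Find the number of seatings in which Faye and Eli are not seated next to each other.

Without the restriction there are (8)! = 40320 seatings.
Those with Faye next to Eli: fuse the pair into one unit and seat 8 units around a circle — 2·(7)! = 10080.
Subtracting, 40320 − 10080 = 30240.

30240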